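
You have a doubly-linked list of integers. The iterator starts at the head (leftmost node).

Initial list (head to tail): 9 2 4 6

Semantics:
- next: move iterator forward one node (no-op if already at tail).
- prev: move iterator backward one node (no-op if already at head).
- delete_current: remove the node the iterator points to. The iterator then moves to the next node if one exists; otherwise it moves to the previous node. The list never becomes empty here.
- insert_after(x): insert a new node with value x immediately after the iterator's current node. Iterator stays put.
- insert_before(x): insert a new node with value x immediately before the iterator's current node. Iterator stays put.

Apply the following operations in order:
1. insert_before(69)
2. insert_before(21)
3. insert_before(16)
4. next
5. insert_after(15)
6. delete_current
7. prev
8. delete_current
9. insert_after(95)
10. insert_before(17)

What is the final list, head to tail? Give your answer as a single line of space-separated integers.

Answer: 69 21 16 17 15 95 4 6

Derivation:
After 1 (insert_before(69)): list=[69, 9, 2, 4, 6] cursor@9
After 2 (insert_before(21)): list=[69, 21, 9, 2, 4, 6] cursor@9
After 3 (insert_before(16)): list=[69, 21, 16, 9, 2, 4, 6] cursor@9
After 4 (next): list=[69, 21, 16, 9, 2, 4, 6] cursor@2
After 5 (insert_after(15)): list=[69, 21, 16, 9, 2, 15, 4, 6] cursor@2
After 6 (delete_current): list=[69, 21, 16, 9, 15, 4, 6] cursor@15
After 7 (prev): list=[69, 21, 16, 9, 15, 4, 6] cursor@9
After 8 (delete_current): list=[69, 21, 16, 15, 4, 6] cursor@15
After 9 (insert_after(95)): list=[69, 21, 16, 15, 95, 4, 6] cursor@15
After 10 (insert_before(17)): list=[69, 21, 16, 17, 15, 95, 4, 6] cursor@15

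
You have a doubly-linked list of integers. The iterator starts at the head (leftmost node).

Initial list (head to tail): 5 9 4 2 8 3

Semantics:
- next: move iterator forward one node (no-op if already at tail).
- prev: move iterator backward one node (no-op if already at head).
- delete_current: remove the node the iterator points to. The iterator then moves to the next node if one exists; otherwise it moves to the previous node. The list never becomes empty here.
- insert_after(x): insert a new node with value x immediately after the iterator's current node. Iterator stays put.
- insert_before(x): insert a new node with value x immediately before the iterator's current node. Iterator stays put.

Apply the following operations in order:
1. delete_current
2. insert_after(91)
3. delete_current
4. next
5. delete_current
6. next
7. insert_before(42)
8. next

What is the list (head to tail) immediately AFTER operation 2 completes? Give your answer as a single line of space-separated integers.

After 1 (delete_current): list=[9, 4, 2, 8, 3] cursor@9
After 2 (insert_after(91)): list=[9, 91, 4, 2, 8, 3] cursor@9

Answer: 9 91 4 2 8 3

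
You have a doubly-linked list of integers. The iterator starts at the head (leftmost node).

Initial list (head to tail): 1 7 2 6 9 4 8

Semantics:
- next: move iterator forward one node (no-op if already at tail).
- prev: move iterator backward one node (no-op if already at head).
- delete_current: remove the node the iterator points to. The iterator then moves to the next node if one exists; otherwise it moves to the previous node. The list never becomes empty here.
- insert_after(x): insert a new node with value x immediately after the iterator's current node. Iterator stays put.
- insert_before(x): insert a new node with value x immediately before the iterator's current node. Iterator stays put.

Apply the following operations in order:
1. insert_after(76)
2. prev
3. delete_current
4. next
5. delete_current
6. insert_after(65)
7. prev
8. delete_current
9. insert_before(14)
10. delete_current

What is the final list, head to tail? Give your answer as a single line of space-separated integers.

Answer: 14 65 6 9 4 8

Derivation:
After 1 (insert_after(76)): list=[1, 76, 7, 2, 6, 9, 4, 8] cursor@1
After 2 (prev): list=[1, 76, 7, 2, 6, 9, 4, 8] cursor@1
After 3 (delete_current): list=[76, 7, 2, 6, 9, 4, 8] cursor@76
After 4 (next): list=[76, 7, 2, 6, 9, 4, 8] cursor@7
After 5 (delete_current): list=[76, 2, 6, 9, 4, 8] cursor@2
After 6 (insert_after(65)): list=[76, 2, 65, 6, 9, 4, 8] cursor@2
After 7 (prev): list=[76, 2, 65, 6, 9, 4, 8] cursor@76
After 8 (delete_current): list=[2, 65, 6, 9, 4, 8] cursor@2
After 9 (insert_before(14)): list=[14, 2, 65, 6, 9, 4, 8] cursor@2
After 10 (delete_current): list=[14, 65, 6, 9, 4, 8] cursor@65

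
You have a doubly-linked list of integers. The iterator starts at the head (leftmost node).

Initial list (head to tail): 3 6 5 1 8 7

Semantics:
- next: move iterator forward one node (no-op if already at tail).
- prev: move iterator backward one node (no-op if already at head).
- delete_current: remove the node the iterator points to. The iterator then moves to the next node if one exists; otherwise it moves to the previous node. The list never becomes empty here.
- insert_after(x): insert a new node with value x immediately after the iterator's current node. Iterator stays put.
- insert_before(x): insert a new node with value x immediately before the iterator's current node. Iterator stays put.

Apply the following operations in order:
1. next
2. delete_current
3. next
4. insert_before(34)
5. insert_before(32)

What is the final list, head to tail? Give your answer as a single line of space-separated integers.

After 1 (next): list=[3, 6, 5, 1, 8, 7] cursor@6
After 2 (delete_current): list=[3, 5, 1, 8, 7] cursor@5
After 3 (next): list=[3, 5, 1, 8, 7] cursor@1
After 4 (insert_before(34)): list=[3, 5, 34, 1, 8, 7] cursor@1
After 5 (insert_before(32)): list=[3, 5, 34, 32, 1, 8, 7] cursor@1

Answer: 3 5 34 32 1 8 7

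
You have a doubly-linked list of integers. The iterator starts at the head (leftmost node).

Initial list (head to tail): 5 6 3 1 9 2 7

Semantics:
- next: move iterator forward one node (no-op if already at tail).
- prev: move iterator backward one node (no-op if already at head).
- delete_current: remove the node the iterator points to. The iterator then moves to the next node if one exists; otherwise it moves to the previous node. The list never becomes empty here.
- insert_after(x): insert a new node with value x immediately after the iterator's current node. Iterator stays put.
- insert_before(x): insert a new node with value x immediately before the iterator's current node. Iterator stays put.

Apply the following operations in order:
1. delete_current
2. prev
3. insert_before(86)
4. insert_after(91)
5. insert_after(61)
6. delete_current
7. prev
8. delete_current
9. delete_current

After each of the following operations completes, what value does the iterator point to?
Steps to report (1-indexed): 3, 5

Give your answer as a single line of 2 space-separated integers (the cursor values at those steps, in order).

Answer: 6 6

Derivation:
After 1 (delete_current): list=[6, 3, 1, 9, 2, 7] cursor@6
After 2 (prev): list=[6, 3, 1, 9, 2, 7] cursor@6
After 3 (insert_before(86)): list=[86, 6, 3, 1, 9, 2, 7] cursor@6
After 4 (insert_after(91)): list=[86, 6, 91, 3, 1, 9, 2, 7] cursor@6
After 5 (insert_after(61)): list=[86, 6, 61, 91, 3, 1, 9, 2, 7] cursor@6
After 6 (delete_current): list=[86, 61, 91, 3, 1, 9, 2, 7] cursor@61
After 7 (prev): list=[86, 61, 91, 3, 1, 9, 2, 7] cursor@86
After 8 (delete_current): list=[61, 91, 3, 1, 9, 2, 7] cursor@61
After 9 (delete_current): list=[91, 3, 1, 9, 2, 7] cursor@91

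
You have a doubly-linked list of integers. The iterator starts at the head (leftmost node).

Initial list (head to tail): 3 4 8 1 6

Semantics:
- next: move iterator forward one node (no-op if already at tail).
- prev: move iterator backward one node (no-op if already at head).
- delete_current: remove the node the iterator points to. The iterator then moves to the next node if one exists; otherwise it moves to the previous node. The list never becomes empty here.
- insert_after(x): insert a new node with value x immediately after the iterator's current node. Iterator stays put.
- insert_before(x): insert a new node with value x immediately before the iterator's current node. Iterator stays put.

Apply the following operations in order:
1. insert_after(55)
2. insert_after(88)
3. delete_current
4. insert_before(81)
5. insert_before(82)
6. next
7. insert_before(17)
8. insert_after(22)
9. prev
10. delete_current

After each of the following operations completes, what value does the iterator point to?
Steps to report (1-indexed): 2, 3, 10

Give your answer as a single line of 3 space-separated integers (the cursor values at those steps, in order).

Answer: 3 88 55

Derivation:
After 1 (insert_after(55)): list=[3, 55, 4, 8, 1, 6] cursor@3
After 2 (insert_after(88)): list=[3, 88, 55, 4, 8, 1, 6] cursor@3
After 3 (delete_current): list=[88, 55, 4, 8, 1, 6] cursor@88
After 4 (insert_before(81)): list=[81, 88, 55, 4, 8, 1, 6] cursor@88
After 5 (insert_before(82)): list=[81, 82, 88, 55, 4, 8, 1, 6] cursor@88
After 6 (next): list=[81, 82, 88, 55, 4, 8, 1, 6] cursor@55
After 7 (insert_before(17)): list=[81, 82, 88, 17, 55, 4, 8, 1, 6] cursor@55
After 8 (insert_after(22)): list=[81, 82, 88, 17, 55, 22, 4, 8, 1, 6] cursor@55
After 9 (prev): list=[81, 82, 88, 17, 55, 22, 4, 8, 1, 6] cursor@17
After 10 (delete_current): list=[81, 82, 88, 55, 22, 4, 8, 1, 6] cursor@55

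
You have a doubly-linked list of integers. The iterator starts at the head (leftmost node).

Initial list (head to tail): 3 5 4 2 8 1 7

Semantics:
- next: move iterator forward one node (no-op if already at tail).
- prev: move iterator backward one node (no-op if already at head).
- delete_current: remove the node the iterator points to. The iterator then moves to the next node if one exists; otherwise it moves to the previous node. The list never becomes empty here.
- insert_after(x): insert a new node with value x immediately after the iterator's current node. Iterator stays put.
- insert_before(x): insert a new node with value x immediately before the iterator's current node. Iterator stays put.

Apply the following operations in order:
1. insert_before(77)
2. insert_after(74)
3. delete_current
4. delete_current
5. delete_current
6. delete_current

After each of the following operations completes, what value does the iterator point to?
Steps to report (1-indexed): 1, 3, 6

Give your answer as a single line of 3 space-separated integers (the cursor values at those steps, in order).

Answer: 3 74 2

Derivation:
After 1 (insert_before(77)): list=[77, 3, 5, 4, 2, 8, 1, 7] cursor@3
After 2 (insert_after(74)): list=[77, 3, 74, 5, 4, 2, 8, 1, 7] cursor@3
After 3 (delete_current): list=[77, 74, 5, 4, 2, 8, 1, 7] cursor@74
After 4 (delete_current): list=[77, 5, 4, 2, 8, 1, 7] cursor@5
After 5 (delete_current): list=[77, 4, 2, 8, 1, 7] cursor@4
After 6 (delete_current): list=[77, 2, 8, 1, 7] cursor@2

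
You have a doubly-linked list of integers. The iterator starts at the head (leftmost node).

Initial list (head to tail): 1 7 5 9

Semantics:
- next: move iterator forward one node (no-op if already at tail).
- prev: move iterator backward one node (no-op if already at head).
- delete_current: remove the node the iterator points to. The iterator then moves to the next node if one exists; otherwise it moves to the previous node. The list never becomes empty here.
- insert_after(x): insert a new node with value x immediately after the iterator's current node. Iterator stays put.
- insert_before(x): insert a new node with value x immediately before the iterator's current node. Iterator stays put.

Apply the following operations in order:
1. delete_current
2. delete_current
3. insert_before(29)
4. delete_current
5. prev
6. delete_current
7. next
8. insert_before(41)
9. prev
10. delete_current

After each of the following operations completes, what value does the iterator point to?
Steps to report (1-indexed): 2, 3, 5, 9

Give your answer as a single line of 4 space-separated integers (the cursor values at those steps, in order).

After 1 (delete_current): list=[7, 5, 9] cursor@7
After 2 (delete_current): list=[5, 9] cursor@5
After 3 (insert_before(29)): list=[29, 5, 9] cursor@5
After 4 (delete_current): list=[29, 9] cursor@9
After 5 (prev): list=[29, 9] cursor@29
After 6 (delete_current): list=[9] cursor@9
After 7 (next): list=[9] cursor@9
After 8 (insert_before(41)): list=[41, 9] cursor@9
After 9 (prev): list=[41, 9] cursor@41
After 10 (delete_current): list=[9] cursor@9

Answer: 5 5 29 41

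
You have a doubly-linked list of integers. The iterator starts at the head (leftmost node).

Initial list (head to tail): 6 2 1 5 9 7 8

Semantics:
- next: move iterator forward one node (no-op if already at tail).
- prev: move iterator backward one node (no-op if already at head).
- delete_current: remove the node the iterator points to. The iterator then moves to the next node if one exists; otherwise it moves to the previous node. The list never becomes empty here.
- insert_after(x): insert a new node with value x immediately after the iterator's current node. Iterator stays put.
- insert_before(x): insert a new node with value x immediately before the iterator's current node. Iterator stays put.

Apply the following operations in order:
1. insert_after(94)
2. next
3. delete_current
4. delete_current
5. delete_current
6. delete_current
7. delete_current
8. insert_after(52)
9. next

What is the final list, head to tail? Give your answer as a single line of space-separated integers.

Answer: 6 7 52 8

Derivation:
After 1 (insert_after(94)): list=[6, 94, 2, 1, 5, 9, 7, 8] cursor@6
After 2 (next): list=[6, 94, 2, 1, 5, 9, 7, 8] cursor@94
After 3 (delete_current): list=[6, 2, 1, 5, 9, 7, 8] cursor@2
After 4 (delete_current): list=[6, 1, 5, 9, 7, 8] cursor@1
After 5 (delete_current): list=[6, 5, 9, 7, 8] cursor@5
After 6 (delete_current): list=[6, 9, 7, 8] cursor@9
After 7 (delete_current): list=[6, 7, 8] cursor@7
After 8 (insert_after(52)): list=[6, 7, 52, 8] cursor@7
After 9 (next): list=[6, 7, 52, 8] cursor@52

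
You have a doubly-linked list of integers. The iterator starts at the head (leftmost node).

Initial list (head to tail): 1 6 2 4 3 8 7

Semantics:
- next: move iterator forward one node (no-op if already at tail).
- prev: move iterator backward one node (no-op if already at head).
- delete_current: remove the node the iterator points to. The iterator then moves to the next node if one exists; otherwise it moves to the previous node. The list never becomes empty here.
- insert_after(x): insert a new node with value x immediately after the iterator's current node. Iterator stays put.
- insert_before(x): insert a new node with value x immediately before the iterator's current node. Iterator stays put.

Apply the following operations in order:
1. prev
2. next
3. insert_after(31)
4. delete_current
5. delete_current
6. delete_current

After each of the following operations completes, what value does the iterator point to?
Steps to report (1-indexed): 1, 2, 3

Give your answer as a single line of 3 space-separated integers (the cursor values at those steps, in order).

Answer: 1 6 6

Derivation:
After 1 (prev): list=[1, 6, 2, 4, 3, 8, 7] cursor@1
After 2 (next): list=[1, 6, 2, 4, 3, 8, 7] cursor@6
After 3 (insert_after(31)): list=[1, 6, 31, 2, 4, 3, 8, 7] cursor@6
After 4 (delete_current): list=[1, 31, 2, 4, 3, 8, 7] cursor@31
After 5 (delete_current): list=[1, 2, 4, 3, 8, 7] cursor@2
After 6 (delete_current): list=[1, 4, 3, 8, 7] cursor@4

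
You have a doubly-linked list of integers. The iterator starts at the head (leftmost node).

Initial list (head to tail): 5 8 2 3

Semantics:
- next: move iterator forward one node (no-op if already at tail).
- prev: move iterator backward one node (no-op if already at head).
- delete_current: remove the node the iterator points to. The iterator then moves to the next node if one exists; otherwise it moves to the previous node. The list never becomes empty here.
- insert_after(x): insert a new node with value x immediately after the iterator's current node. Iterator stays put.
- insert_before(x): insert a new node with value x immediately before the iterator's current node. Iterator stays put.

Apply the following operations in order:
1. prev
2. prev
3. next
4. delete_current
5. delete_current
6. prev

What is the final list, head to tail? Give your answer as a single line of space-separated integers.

After 1 (prev): list=[5, 8, 2, 3] cursor@5
After 2 (prev): list=[5, 8, 2, 3] cursor@5
After 3 (next): list=[5, 8, 2, 3] cursor@8
After 4 (delete_current): list=[5, 2, 3] cursor@2
After 5 (delete_current): list=[5, 3] cursor@3
After 6 (prev): list=[5, 3] cursor@5

Answer: 5 3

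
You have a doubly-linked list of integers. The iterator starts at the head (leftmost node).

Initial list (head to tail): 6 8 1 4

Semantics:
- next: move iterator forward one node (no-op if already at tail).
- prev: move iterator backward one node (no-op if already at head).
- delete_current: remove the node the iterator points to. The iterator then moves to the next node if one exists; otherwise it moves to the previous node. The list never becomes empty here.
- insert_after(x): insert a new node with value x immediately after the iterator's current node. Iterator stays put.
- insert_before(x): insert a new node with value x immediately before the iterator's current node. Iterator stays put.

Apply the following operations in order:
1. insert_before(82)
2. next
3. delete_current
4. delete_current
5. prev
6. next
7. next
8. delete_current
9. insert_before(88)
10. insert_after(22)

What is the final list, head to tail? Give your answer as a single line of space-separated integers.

Answer: 82 88 6 22

Derivation:
After 1 (insert_before(82)): list=[82, 6, 8, 1, 4] cursor@6
After 2 (next): list=[82, 6, 8, 1, 4] cursor@8
After 3 (delete_current): list=[82, 6, 1, 4] cursor@1
After 4 (delete_current): list=[82, 6, 4] cursor@4
After 5 (prev): list=[82, 6, 4] cursor@6
After 6 (next): list=[82, 6, 4] cursor@4
After 7 (next): list=[82, 6, 4] cursor@4
After 8 (delete_current): list=[82, 6] cursor@6
After 9 (insert_before(88)): list=[82, 88, 6] cursor@6
After 10 (insert_after(22)): list=[82, 88, 6, 22] cursor@6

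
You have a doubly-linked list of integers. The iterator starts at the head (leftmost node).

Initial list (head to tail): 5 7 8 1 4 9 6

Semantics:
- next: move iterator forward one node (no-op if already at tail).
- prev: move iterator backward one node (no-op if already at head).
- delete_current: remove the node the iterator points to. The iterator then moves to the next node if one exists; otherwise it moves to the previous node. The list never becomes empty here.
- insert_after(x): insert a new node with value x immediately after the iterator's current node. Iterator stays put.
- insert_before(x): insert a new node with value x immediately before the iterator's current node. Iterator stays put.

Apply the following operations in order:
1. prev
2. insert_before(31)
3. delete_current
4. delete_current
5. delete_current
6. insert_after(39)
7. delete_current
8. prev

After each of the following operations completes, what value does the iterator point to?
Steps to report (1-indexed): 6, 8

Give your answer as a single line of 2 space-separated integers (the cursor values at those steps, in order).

After 1 (prev): list=[5, 7, 8, 1, 4, 9, 6] cursor@5
After 2 (insert_before(31)): list=[31, 5, 7, 8, 1, 4, 9, 6] cursor@5
After 3 (delete_current): list=[31, 7, 8, 1, 4, 9, 6] cursor@7
After 4 (delete_current): list=[31, 8, 1, 4, 9, 6] cursor@8
After 5 (delete_current): list=[31, 1, 4, 9, 6] cursor@1
After 6 (insert_after(39)): list=[31, 1, 39, 4, 9, 6] cursor@1
After 7 (delete_current): list=[31, 39, 4, 9, 6] cursor@39
After 8 (prev): list=[31, 39, 4, 9, 6] cursor@31

Answer: 1 31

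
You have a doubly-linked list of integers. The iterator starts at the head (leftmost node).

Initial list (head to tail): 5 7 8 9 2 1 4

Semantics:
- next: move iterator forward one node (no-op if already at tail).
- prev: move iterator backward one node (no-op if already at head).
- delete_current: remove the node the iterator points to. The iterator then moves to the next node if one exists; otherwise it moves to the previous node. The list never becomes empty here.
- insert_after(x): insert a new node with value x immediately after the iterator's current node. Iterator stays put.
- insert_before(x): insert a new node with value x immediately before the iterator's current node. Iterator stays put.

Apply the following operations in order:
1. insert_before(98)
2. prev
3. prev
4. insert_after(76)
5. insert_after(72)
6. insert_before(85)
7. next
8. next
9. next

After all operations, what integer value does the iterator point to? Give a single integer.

After 1 (insert_before(98)): list=[98, 5, 7, 8, 9, 2, 1, 4] cursor@5
After 2 (prev): list=[98, 5, 7, 8, 9, 2, 1, 4] cursor@98
After 3 (prev): list=[98, 5, 7, 8, 9, 2, 1, 4] cursor@98
After 4 (insert_after(76)): list=[98, 76, 5, 7, 8, 9, 2, 1, 4] cursor@98
After 5 (insert_after(72)): list=[98, 72, 76, 5, 7, 8, 9, 2, 1, 4] cursor@98
After 6 (insert_before(85)): list=[85, 98, 72, 76, 5, 7, 8, 9, 2, 1, 4] cursor@98
After 7 (next): list=[85, 98, 72, 76, 5, 7, 8, 9, 2, 1, 4] cursor@72
After 8 (next): list=[85, 98, 72, 76, 5, 7, 8, 9, 2, 1, 4] cursor@76
After 9 (next): list=[85, 98, 72, 76, 5, 7, 8, 9, 2, 1, 4] cursor@5

Answer: 5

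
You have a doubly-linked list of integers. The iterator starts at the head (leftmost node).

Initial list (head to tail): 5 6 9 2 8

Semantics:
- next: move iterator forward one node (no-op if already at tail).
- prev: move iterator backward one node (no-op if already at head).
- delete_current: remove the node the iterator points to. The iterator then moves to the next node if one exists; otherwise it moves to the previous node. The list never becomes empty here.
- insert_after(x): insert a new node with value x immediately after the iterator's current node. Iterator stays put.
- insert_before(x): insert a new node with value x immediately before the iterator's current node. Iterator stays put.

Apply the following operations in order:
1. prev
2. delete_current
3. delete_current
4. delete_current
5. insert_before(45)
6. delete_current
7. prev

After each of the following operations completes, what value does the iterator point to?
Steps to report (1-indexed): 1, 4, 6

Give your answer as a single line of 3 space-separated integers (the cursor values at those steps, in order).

After 1 (prev): list=[5, 6, 9, 2, 8] cursor@5
After 2 (delete_current): list=[6, 9, 2, 8] cursor@6
After 3 (delete_current): list=[9, 2, 8] cursor@9
After 4 (delete_current): list=[2, 8] cursor@2
After 5 (insert_before(45)): list=[45, 2, 8] cursor@2
After 6 (delete_current): list=[45, 8] cursor@8
After 7 (prev): list=[45, 8] cursor@45

Answer: 5 2 8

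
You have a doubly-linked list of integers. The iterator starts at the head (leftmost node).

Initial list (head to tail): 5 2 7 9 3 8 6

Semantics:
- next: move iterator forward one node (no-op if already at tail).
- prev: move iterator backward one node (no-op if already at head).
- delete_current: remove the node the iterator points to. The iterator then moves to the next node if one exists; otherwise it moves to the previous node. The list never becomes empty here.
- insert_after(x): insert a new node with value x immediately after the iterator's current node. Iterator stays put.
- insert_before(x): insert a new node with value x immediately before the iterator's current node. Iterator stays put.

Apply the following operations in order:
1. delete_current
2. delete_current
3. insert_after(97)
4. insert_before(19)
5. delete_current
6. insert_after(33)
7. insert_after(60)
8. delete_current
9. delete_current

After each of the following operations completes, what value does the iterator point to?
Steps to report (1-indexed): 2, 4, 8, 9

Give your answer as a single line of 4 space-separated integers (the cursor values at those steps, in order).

Answer: 7 7 60 33

Derivation:
After 1 (delete_current): list=[2, 7, 9, 3, 8, 6] cursor@2
After 2 (delete_current): list=[7, 9, 3, 8, 6] cursor@7
After 3 (insert_after(97)): list=[7, 97, 9, 3, 8, 6] cursor@7
After 4 (insert_before(19)): list=[19, 7, 97, 9, 3, 8, 6] cursor@7
After 5 (delete_current): list=[19, 97, 9, 3, 8, 6] cursor@97
After 6 (insert_after(33)): list=[19, 97, 33, 9, 3, 8, 6] cursor@97
After 7 (insert_after(60)): list=[19, 97, 60, 33, 9, 3, 8, 6] cursor@97
After 8 (delete_current): list=[19, 60, 33, 9, 3, 8, 6] cursor@60
After 9 (delete_current): list=[19, 33, 9, 3, 8, 6] cursor@33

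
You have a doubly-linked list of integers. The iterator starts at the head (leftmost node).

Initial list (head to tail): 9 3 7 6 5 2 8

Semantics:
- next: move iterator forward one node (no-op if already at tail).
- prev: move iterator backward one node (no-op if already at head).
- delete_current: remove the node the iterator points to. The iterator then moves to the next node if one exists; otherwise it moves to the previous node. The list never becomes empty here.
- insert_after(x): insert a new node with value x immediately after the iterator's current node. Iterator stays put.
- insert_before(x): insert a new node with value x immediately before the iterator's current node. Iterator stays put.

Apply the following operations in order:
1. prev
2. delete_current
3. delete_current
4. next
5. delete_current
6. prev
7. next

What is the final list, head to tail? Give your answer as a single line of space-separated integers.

Answer: 7 5 2 8

Derivation:
After 1 (prev): list=[9, 3, 7, 6, 5, 2, 8] cursor@9
After 2 (delete_current): list=[3, 7, 6, 5, 2, 8] cursor@3
After 3 (delete_current): list=[7, 6, 5, 2, 8] cursor@7
After 4 (next): list=[7, 6, 5, 2, 8] cursor@6
After 5 (delete_current): list=[7, 5, 2, 8] cursor@5
After 6 (prev): list=[7, 5, 2, 8] cursor@7
After 7 (next): list=[7, 5, 2, 8] cursor@5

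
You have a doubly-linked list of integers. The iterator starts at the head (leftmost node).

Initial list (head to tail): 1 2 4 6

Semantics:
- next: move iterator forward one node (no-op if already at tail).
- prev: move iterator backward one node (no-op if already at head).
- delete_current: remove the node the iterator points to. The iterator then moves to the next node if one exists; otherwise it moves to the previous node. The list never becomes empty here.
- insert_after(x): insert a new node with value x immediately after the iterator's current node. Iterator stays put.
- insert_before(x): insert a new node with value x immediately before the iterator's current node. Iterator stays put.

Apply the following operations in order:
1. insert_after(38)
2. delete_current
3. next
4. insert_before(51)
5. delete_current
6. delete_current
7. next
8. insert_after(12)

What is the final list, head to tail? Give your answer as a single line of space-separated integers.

After 1 (insert_after(38)): list=[1, 38, 2, 4, 6] cursor@1
After 2 (delete_current): list=[38, 2, 4, 6] cursor@38
After 3 (next): list=[38, 2, 4, 6] cursor@2
After 4 (insert_before(51)): list=[38, 51, 2, 4, 6] cursor@2
After 5 (delete_current): list=[38, 51, 4, 6] cursor@4
After 6 (delete_current): list=[38, 51, 6] cursor@6
After 7 (next): list=[38, 51, 6] cursor@6
After 8 (insert_after(12)): list=[38, 51, 6, 12] cursor@6

Answer: 38 51 6 12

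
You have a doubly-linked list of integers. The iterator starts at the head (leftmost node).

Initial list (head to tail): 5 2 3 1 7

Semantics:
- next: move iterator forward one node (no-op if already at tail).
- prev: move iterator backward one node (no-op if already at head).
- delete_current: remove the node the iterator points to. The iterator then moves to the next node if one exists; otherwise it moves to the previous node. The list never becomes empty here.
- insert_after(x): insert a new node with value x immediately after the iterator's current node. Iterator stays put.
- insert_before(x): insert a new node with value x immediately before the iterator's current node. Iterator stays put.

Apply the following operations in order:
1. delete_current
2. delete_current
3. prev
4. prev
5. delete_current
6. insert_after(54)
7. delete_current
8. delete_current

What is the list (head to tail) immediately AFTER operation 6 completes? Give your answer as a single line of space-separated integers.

After 1 (delete_current): list=[2, 3, 1, 7] cursor@2
After 2 (delete_current): list=[3, 1, 7] cursor@3
After 3 (prev): list=[3, 1, 7] cursor@3
After 4 (prev): list=[3, 1, 7] cursor@3
After 5 (delete_current): list=[1, 7] cursor@1
After 6 (insert_after(54)): list=[1, 54, 7] cursor@1

Answer: 1 54 7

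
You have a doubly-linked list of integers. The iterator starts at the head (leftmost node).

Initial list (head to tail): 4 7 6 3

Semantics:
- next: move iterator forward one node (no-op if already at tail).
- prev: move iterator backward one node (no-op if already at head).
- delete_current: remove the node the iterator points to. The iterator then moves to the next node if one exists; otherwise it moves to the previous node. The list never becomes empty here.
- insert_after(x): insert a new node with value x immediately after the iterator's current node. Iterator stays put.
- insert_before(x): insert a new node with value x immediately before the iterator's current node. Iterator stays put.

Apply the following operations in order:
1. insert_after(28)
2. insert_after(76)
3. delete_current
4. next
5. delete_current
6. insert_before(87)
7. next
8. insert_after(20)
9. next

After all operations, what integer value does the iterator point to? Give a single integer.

Answer: 20

Derivation:
After 1 (insert_after(28)): list=[4, 28, 7, 6, 3] cursor@4
After 2 (insert_after(76)): list=[4, 76, 28, 7, 6, 3] cursor@4
After 3 (delete_current): list=[76, 28, 7, 6, 3] cursor@76
After 4 (next): list=[76, 28, 7, 6, 3] cursor@28
After 5 (delete_current): list=[76, 7, 6, 3] cursor@7
After 6 (insert_before(87)): list=[76, 87, 7, 6, 3] cursor@7
After 7 (next): list=[76, 87, 7, 6, 3] cursor@6
After 8 (insert_after(20)): list=[76, 87, 7, 6, 20, 3] cursor@6
After 9 (next): list=[76, 87, 7, 6, 20, 3] cursor@20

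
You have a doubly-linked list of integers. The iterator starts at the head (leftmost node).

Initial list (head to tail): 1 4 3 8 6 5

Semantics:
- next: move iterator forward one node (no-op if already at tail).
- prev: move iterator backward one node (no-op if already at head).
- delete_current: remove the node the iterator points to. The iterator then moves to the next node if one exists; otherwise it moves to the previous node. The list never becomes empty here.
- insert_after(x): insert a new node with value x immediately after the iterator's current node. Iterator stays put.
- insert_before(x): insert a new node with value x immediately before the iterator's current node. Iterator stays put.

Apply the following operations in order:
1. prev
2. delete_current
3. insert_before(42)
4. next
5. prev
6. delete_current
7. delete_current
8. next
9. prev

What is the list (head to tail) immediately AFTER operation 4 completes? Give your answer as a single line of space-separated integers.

After 1 (prev): list=[1, 4, 3, 8, 6, 5] cursor@1
After 2 (delete_current): list=[4, 3, 8, 6, 5] cursor@4
After 3 (insert_before(42)): list=[42, 4, 3, 8, 6, 5] cursor@4
After 4 (next): list=[42, 4, 3, 8, 6, 5] cursor@3

Answer: 42 4 3 8 6 5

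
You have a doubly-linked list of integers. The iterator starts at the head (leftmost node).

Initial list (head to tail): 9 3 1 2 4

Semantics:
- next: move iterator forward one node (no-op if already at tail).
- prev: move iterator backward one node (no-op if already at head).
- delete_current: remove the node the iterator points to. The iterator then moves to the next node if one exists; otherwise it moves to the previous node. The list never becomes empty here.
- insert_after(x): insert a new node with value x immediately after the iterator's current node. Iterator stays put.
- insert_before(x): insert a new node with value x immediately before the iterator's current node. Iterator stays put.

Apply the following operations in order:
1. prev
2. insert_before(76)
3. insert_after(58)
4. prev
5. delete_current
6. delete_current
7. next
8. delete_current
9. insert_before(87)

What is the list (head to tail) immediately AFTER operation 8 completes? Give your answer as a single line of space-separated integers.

Answer: 58 1 2 4

Derivation:
After 1 (prev): list=[9, 3, 1, 2, 4] cursor@9
After 2 (insert_before(76)): list=[76, 9, 3, 1, 2, 4] cursor@9
After 3 (insert_after(58)): list=[76, 9, 58, 3, 1, 2, 4] cursor@9
After 4 (prev): list=[76, 9, 58, 3, 1, 2, 4] cursor@76
After 5 (delete_current): list=[9, 58, 3, 1, 2, 4] cursor@9
After 6 (delete_current): list=[58, 3, 1, 2, 4] cursor@58
After 7 (next): list=[58, 3, 1, 2, 4] cursor@3
After 8 (delete_current): list=[58, 1, 2, 4] cursor@1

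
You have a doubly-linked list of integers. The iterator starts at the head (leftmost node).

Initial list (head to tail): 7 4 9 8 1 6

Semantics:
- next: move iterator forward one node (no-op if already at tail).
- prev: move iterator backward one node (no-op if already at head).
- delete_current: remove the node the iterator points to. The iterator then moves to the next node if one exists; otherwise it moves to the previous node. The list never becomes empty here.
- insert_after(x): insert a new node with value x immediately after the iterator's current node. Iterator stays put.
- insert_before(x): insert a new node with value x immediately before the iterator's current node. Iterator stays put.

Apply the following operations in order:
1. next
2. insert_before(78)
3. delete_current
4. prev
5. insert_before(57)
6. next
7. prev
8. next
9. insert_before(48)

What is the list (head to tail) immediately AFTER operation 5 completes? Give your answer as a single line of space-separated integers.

After 1 (next): list=[7, 4, 9, 8, 1, 6] cursor@4
After 2 (insert_before(78)): list=[7, 78, 4, 9, 8, 1, 6] cursor@4
After 3 (delete_current): list=[7, 78, 9, 8, 1, 6] cursor@9
After 4 (prev): list=[7, 78, 9, 8, 1, 6] cursor@78
After 5 (insert_before(57)): list=[7, 57, 78, 9, 8, 1, 6] cursor@78

Answer: 7 57 78 9 8 1 6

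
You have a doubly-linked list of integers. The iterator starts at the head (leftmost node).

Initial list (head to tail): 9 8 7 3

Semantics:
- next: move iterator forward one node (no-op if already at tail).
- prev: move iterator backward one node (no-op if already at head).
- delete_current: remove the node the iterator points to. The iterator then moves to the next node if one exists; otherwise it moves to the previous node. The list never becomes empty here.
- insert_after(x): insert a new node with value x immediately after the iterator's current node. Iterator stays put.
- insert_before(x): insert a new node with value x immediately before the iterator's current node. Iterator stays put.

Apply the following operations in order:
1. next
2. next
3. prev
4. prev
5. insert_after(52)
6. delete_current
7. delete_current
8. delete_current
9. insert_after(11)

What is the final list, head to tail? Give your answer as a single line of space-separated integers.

Answer: 7 11 3

Derivation:
After 1 (next): list=[9, 8, 7, 3] cursor@8
After 2 (next): list=[9, 8, 7, 3] cursor@7
After 3 (prev): list=[9, 8, 7, 3] cursor@8
After 4 (prev): list=[9, 8, 7, 3] cursor@9
After 5 (insert_after(52)): list=[9, 52, 8, 7, 3] cursor@9
After 6 (delete_current): list=[52, 8, 7, 3] cursor@52
After 7 (delete_current): list=[8, 7, 3] cursor@8
After 8 (delete_current): list=[7, 3] cursor@7
After 9 (insert_after(11)): list=[7, 11, 3] cursor@7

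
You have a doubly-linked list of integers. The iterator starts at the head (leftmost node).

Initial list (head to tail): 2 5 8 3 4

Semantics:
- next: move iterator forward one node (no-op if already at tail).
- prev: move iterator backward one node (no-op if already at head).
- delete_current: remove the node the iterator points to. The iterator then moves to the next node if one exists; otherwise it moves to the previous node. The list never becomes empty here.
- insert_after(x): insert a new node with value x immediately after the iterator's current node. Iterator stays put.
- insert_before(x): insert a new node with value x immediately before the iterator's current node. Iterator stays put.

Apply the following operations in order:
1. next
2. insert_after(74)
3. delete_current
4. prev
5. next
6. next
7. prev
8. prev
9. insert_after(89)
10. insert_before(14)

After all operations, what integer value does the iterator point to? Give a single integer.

Answer: 2

Derivation:
After 1 (next): list=[2, 5, 8, 3, 4] cursor@5
After 2 (insert_after(74)): list=[2, 5, 74, 8, 3, 4] cursor@5
After 3 (delete_current): list=[2, 74, 8, 3, 4] cursor@74
After 4 (prev): list=[2, 74, 8, 3, 4] cursor@2
After 5 (next): list=[2, 74, 8, 3, 4] cursor@74
After 6 (next): list=[2, 74, 8, 3, 4] cursor@8
After 7 (prev): list=[2, 74, 8, 3, 4] cursor@74
After 8 (prev): list=[2, 74, 8, 3, 4] cursor@2
After 9 (insert_after(89)): list=[2, 89, 74, 8, 3, 4] cursor@2
After 10 (insert_before(14)): list=[14, 2, 89, 74, 8, 3, 4] cursor@2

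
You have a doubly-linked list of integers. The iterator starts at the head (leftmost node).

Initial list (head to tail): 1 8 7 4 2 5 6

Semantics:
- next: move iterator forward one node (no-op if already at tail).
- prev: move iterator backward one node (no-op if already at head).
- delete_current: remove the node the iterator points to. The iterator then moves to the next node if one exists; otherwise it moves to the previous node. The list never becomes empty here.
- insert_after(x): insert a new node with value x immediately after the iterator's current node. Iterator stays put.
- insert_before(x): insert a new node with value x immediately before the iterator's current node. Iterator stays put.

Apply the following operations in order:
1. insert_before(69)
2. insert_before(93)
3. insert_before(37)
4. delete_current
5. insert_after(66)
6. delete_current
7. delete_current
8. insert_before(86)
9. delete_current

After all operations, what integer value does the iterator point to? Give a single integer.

After 1 (insert_before(69)): list=[69, 1, 8, 7, 4, 2, 5, 6] cursor@1
After 2 (insert_before(93)): list=[69, 93, 1, 8, 7, 4, 2, 5, 6] cursor@1
After 3 (insert_before(37)): list=[69, 93, 37, 1, 8, 7, 4, 2, 5, 6] cursor@1
After 4 (delete_current): list=[69, 93, 37, 8, 7, 4, 2, 5, 6] cursor@8
After 5 (insert_after(66)): list=[69, 93, 37, 8, 66, 7, 4, 2, 5, 6] cursor@8
After 6 (delete_current): list=[69, 93, 37, 66, 7, 4, 2, 5, 6] cursor@66
After 7 (delete_current): list=[69, 93, 37, 7, 4, 2, 5, 6] cursor@7
After 8 (insert_before(86)): list=[69, 93, 37, 86, 7, 4, 2, 5, 6] cursor@7
After 9 (delete_current): list=[69, 93, 37, 86, 4, 2, 5, 6] cursor@4

Answer: 4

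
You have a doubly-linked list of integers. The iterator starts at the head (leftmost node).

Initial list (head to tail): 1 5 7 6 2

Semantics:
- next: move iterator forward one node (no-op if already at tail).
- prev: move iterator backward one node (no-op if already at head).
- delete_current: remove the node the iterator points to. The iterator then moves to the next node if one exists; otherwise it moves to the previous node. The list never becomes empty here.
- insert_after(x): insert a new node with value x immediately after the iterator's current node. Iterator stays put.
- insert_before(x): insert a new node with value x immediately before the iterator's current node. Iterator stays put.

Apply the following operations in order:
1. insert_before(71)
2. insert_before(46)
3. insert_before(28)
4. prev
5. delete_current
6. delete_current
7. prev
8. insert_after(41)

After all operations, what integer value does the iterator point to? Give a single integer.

Answer: 46

Derivation:
After 1 (insert_before(71)): list=[71, 1, 5, 7, 6, 2] cursor@1
After 2 (insert_before(46)): list=[71, 46, 1, 5, 7, 6, 2] cursor@1
After 3 (insert_before(28)): list=[71, 46, 28, 1, 5, 7, 6, 2] cursor@1
After 4 (prev): list=[71, 46, 28, 1, 5, 7, 6, 2] cursor@28
After 5 (delete_current): list=[71, 46, 1, 5, 7, 6, 2] cursor@1
After 6 (delete_current): list=[71, 46, 5, 7, 6, 2] cursor@5
After 7 (prev): list=[71, 46, 5, 7, 6, 2] cursor@46
After 8 (insert_after(41)): list=[71, 46, 41, 5, 7, 6, 2] cursor@46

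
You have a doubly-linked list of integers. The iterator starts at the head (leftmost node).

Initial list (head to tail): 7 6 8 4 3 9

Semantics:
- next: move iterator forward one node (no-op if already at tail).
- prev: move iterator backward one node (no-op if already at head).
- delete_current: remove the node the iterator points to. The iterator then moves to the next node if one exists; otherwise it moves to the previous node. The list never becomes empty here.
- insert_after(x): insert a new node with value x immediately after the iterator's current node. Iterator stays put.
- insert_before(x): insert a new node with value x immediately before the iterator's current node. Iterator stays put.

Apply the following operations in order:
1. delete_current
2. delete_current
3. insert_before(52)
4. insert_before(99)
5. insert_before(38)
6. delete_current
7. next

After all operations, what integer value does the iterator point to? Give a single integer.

Answer: 3

Derivation:
After 1 (delete_current): list=[6, 8, 4, 3, 9] cursor@6
After 2 (delete_current): list=[8, 4, 3, 9] cursor@8
After 3 (insert_before(52)): list=[52, 8, 4, 3, 9] cursor@8
After 4 (insert_before(99)): list=[52, 99, 8, 4, 3, 9] cursor@8
After 5 (insert_before(38)): list=[52, 99, 38, 8, 4, 3, 9] cursor@8
After 6 (delete_current): list=[52, 99, 38, 4, 3, 9] cursor@4
After 7 (next): list=[52, 99, 38, 4, 3, 9] cursor@3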